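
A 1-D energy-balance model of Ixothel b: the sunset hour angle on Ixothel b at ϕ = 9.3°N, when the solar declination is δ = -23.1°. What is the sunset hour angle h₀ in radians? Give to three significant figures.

h₀ = 1.50 rad

cos h₀ = −tan ϕ · tan δ = −tan(+9.3°) × tan(-23.100°) = 0.0698, so h₀ = 1.5009 rad = 85.99°.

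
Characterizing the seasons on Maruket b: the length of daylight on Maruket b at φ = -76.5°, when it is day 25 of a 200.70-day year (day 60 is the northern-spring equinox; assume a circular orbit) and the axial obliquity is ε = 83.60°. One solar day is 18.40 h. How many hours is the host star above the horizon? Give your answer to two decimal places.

18.40 h

Solar longitude: λ_s = 360° × (25 − 60)/200.70 = -62.780°, i.e. -62.780° + 360° = 297.220°.
sin δ = sin 83.60° × sin 297.220° = -0.88372, so δ = -62.094°.
Sunrise equation: cos H₀ = −tan φ · tan δ = -7.8649 ≤ −1, so the host star never sets (polar day) and H₀ = π.
Daylight = 2H₀/(2π) × 18.40 h = (3.1416/π) × 18.40 = 18.40 h.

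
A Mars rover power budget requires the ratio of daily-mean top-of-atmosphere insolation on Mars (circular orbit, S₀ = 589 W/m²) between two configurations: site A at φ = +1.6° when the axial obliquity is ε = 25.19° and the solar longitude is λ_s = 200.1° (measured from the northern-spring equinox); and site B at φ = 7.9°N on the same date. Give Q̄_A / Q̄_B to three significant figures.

Q̄_A / Q̄_B ≈ 1.04

— Configuration A (φ=+1.6°):
Solar declination: sin δ = sin ε · sin λ_s = sin 25.19° × sin 200.1° = -0.14627, so δ = -8.411°.
cos H₀ = −tan(+1.6°) tan(-8.411°) = 0.0041, H₀ = 1.5667 rad.
Bracket: H₀ sin φ sin δ + cos φ cos δ sin H₀ = 1.5667×0.02792×-0.14627 + 0.99961×0.98924×0.99999 = -0.006398 + 0.988844 = 0.982446.
Q̄ = (S₀/π) × [bracket] = (589/π) × 0.982446 = 184.19 W/m².
— Configuration B (φ=+7.9°):
cos H₀ = −tan(+7.9°) tan(-8.411°) = 0.0205, H₀ = 1.5503 rad.
Bracket: H₀ sin φ sin δ + cos φ cos δ sin H₀ = 1.5503×0.13744×-0.14627 + 0.99051×0.98924×0.99979 = -0.031166 + 0.979646 = 0.948480.
Q̄ = (S₀/π) × [bracket] = (589/π) × 0.948480 = 177.83 W/m².
Ratio Q̄_A / Q̄_B = 184.19 / 177.83 = 1.036.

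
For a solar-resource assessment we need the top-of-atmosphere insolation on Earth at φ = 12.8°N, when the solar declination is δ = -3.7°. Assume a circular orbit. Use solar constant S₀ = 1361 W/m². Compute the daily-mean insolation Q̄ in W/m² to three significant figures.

cos H₀ = −tan(+12.8°) tan(-3.700°) = 0.0147, H₀ = 1.5561 rad.
Bracket: H₀ sin φ sin δ + cos φ cos δ sin H₀ = 1.5561×0.22155×-0.06453 + 0.97515×0.99792×0.99989 = -0.022247 + 0.973015 = 0.950768.
Q̄ = (S₀/π) × [bracket] = (1361/π) × 0.950768 = 411.9 W/m².

Q̄ ≈ 412 W/m²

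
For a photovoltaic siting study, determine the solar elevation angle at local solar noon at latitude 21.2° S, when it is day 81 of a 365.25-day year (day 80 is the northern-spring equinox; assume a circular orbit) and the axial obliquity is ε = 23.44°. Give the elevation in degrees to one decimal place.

Solar longitude: L_s = 360° × (81 − 80)/365.25 = 0.986°.
sin δ = sin 23.44° × sin 0.986° = 0.00684, so δ = +0.392°.
At local noon the hour angle is zero, so the zenith angle equals |ϕ − δ| = |-21.2° − (+0.392°)| = 21.592°.
Elevation = 90° − 21.592° = 68.4°.

68.4°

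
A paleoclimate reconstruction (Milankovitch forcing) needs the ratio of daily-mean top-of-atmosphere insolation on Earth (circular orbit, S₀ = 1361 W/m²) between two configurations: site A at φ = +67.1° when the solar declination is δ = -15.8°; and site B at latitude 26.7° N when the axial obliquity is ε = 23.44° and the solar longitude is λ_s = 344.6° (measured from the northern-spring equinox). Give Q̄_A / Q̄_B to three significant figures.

Q̄_A / Q̄_B ≈ 0.0836

— Configuration A (φ=+67.1°):
cos H₀ = −tan(+67.1°) tan(-15.800°) = 0.6699, H₀ = 0.8367 rad.
Bracket: H₀ sin φ sin δ + cos φ cos δ sin H₀ = 0.8367×0.92119×-0.27228 + 0.38912×0.96222×0.74246 = -0.209862 + 0.277991 = 0.068129.
Q̄ = (S₀/π) × [bracket] = (1361/π) × 0.068129 = 29.515 W/m².
— Configuration B (φ=+26.7°):
Solar declination: sin δ = sin ε · sin λ_s = sin 23.44° × sin 344.6° = -0.10564, so δ = -6.064°.
cos H₀ = −tan(+26.7°) tan(-6.064°) = 0.0534, H₀ = 1.5173 rad.
Bracket: H₀ sin φ sin δ + cos φ cos δ sin H₀ = 1.5173×0.44932×-0.10564 + 0.89337×0.99440×0.99857 = -0.072020 + 0.887097 = 0.815077.
Q̄ = (S₀/π) × [bracket] = (1361/π) × 0.815077 = 353.11 W/m².
Ratio Q̄_A / Q̄_B = 29.515 / 353.11 = 0.08359.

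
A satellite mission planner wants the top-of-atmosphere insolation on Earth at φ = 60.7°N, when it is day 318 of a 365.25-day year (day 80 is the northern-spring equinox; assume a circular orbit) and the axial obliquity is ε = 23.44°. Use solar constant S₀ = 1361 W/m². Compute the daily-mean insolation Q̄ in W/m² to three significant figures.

Solar longitude: λ_s = 360° × (318 − 80)/365.25 = 234.579°.
sin δ = sin 23.44° × sin 234.579° = -0.32416, so δ = -18.915°.
cos H₀ = −tan(+60.7°) tan(-18.915°) = 0.6106, H₀ = 0.9139 rad.
Bracket: H₀ sin φ sin δ + cos φ cos δ sin H₀ = 0.9139×0.87207×-0.32416 + 0.48938×0.94600×0.79192 = -0.258351 + 0.366622 = 0.108271.
Q̄ = (S₀/π) × [bracket] = (1361/π) × 0.108271 = 46.91 W/m².

Q̄ ≈ 46.9 W/m²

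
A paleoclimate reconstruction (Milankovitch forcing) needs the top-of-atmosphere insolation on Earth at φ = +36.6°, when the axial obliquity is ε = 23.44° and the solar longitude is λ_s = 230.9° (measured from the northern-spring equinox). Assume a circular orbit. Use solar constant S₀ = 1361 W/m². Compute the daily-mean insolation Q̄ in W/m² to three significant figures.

Q̄ ≈ 215 W/m²

Solar declination: sin δ = sin ε · sin λ_s = sin 23.44° × sin 230.9° = -0.30870, so δ = -17.981°.
cos H₀ = −tan(+36.6°) tan(-17.981°) = 0.2410, H₀ = 1.3274 rad.
Bracket: H₀ sin φ sin δ + cos φ cos δ sin H₀ = 1.3274×0.59622×-0.30870 + 0.80282×0.95116×0.97052 = -0.244312 + 0.741099 = 0.496787.
Q̄ = (S₀/π) × [bracket] = (1361/π) × 0.496787 = 215.2 W/m².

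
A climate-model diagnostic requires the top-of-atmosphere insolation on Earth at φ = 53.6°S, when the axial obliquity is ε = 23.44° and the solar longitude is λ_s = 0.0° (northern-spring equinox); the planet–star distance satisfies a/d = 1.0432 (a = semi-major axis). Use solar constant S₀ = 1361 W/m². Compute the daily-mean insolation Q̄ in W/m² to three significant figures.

Solar declination: sin δ = sin ε · sin λ_s = sin 23.44° × sin 0.0° = 0.00000, so δ = +0.000°.
cos H₀ = −tan(-53.6°) tan(+0.000°) = 0.0000, H₀ = 1.5708 rad.
Bracket: H₀ sin φ sin δ + cos φ cos δ sin H₀ = 1.5708×-0.80489×0.00000 + 0.59342×1.00000×1.00000 = -0.000000 + 0.593420 = 0.593420.
Inverse-square distance factor (a/d)² = 1.0432² = 1.088266.
Q̄ = (S₀/π) × 1.088266 × [bracket] = (1361/π) × 1.088266 × 0.593420 = 279.8 W/m².

Q̄ ≈ 280 W/m²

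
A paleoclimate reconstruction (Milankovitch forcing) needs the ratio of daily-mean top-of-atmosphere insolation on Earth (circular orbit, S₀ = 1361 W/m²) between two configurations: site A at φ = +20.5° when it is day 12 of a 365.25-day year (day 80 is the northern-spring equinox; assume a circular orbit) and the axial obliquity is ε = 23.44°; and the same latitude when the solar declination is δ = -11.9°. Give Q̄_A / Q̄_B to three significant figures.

— Configuration A (φ=+20.5°):
Solar longitude: λ_s = 360° × (12 − 80)/365.25 = -67.023°, i.e. -67.023° + 360° = 292.977°.
sin δ = sin 23.44° × sin 292.977° = -0.36623, so δ = -21.483°.
cos H₀ = −tan(+20.5°) tan(-21.483°) = 0.1472, H₀ = 1.4231 rad.
Bracket: H₀ sin φ sin δ + cos φ cos δ sin H₀ = 1.4231×0.35021×-0.36623 + 0.93667×0.93053×0.98911 = -0.182523 + 0.862108 = 0.679585.
Q̄ = (S₀/π) × [bracket] = (1361/π) × 0.679585 = 294.41 W/m².
— Configuration B (φ=+20.5°):
cos H₀ = −tan(+20.5°) tan(-11.900°) = 0.0788, H₀ = 1.4919 rad.
Bracket: H₀ sin φ sin δ + cos φ cos δ sin H₀ = 1.4919×0.35021×-0.20620 + 0.93667×0.97851×0.99689 = -0.107735 + 0.913691 = 0.805956.
Q̄ = (S₀/π) × [bracket] = (1361/π) × 0.805956 = 349.16 W/m².
Ratio Q̄_A / Q̄_B = 294.41 / 349.16 = 0.8432.

Q̄_A / Q̄_B ≈ 0.843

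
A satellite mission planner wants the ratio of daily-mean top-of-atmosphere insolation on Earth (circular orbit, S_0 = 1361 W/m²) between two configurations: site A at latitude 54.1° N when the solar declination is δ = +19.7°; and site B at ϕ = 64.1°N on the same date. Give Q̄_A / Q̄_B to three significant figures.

— Configuration A (ϕ=+54.1°):
cos h₀ = −tan(+54.1°) tan(+19.700°) = -0.4946, h₀ = 2.0882 rad.
Bracket: h₀ sin ϕ sin δ + cos ϕ cos δ sin h₀ = 2.0882×0.81004×0.33710 + 0.58637×0.94147×0.86910 = 0.570213 + 0.479786 = 1.049999.
Q̄ = (S_0/π) × [bracket] = (1361/π) × 1.049999 = 454.88 W/m².
— Configuration B (ϕ=+64.1°):
cos h₀ = −tan(+64.1°) tan(+19.700°) = -0.7374, h₀ = 2.4000 rad.
Bracket: h₀ sin ϕ sin δ + cos ϕ cos δ sin h₀ = 2.4000×0.89956×0.33710 + 0.43680×0.94147×0.67548 = 0.727780 + 0.277780 = 1.005560.
Q̄ = (S_0/π) × [bracket] = (1361/π) × 1.005560 = 435.63 W/m².
Ratio Q̄_A / Q̄_B = 454.88 / 435.63 = 1.044.

Q̄_A / Q̄_B ≈ 1.04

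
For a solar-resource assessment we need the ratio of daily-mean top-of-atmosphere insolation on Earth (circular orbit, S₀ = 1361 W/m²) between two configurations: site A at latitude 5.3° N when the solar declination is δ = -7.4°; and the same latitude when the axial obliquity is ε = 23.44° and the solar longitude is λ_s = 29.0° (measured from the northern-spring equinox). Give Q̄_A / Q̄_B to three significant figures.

Q̄_A / Q̄_B ≈ 0.964

— Configuration A (φ=+5.3°):
cos H₀ = −tan(+5.3°) tan(-7.400°) = 0.0120, H₀ = 1.5587 rad.
Bracket: H₀ sin φ sin δ + cos φ cos δ sin H₀ = 1.5587×0.09237×-0.12880 + 0.99572×0.99167×0.99993 = -0.018544 + 0.987357 = 0.968813.
Q̄ = (S₀/π) × [bracket] = (1361/π) × 0.968813 = 419.71 W/m².
— Configuration B (φ=+5.3°):
Solar declination: sin δ = sin ε · sin λ_s = sin 23.44° × sin 29.0° = 0.19285, so δ = +11.119°.
cos H₀ = −tan(+5.3°) tan(+11.119°) = -0.0182, H₀ = 1.5890 rad.
Bracket: H₀ sin φ sin δ + cos φ cos δ sin H₀ = 1.5890×0.09237×0.19285 + 0.99572×0.98123×0.99983 = 0.028306 + 0.976864 = 1.005170.
Q̄ = (S₀/π) × [bracket] = (1361/π) × 1.005170 = 435.46 W/m².
Ratio Q̄_A / Q̄_B = 419.71 / 435.46 = 0.9638.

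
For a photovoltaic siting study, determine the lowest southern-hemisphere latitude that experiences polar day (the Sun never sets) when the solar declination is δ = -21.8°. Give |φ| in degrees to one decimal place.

Polar day requires cos H₀ = −tan φ tan δ ≤ −1, i.e. tan φ tan δ ≥ 1.
The boundary is |tan φ| · |tan δ| = 1, so |φ| = 90° − |δ| = 90° − 21.8° = 68.2° in the southern hemisphere.

|φ| = 68.2°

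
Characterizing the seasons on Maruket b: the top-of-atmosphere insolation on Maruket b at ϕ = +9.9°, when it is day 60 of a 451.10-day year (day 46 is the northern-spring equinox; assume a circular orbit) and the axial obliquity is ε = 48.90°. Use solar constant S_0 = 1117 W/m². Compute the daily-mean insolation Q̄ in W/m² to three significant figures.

Q̄ ≈ 361 W/m²

Solar longitude: L_s = 360° × (60 − 46)/451.10 = 11.173°.
sin δ = sin 48.90° × sin 11.173° = 0.14602, so δ = +8.396°.
cos h₀ = −tan(+9.9°) tan(+8.396°) = -0.0258, h₀ = 1.5966 rad.
Bracket: h₀ sin ϕ sin δ + cos ϕ cos δ sin h₀ = 1.5966×0.17193×0.14602 + 0.98511×0.98928×0.99967 = 0.040083 + 0.974228 = 1.014311.
Q̄ = (S_0/π) × [bracket] = (1117/π) × 1.014311 = 360.6 W/m².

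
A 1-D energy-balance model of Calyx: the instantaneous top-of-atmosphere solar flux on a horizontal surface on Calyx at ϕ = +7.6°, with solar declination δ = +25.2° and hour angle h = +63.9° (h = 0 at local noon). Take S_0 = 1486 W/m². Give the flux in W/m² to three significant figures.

cos θ_z = sin ϕ sin δ + cos ϕ cos δ cos h = 0.056312 + 0.394572 = 0.450884.
Flux = S_0 · cos θ_z = 1486 × 0.450884 = 670.0 W/m².

670 W/m²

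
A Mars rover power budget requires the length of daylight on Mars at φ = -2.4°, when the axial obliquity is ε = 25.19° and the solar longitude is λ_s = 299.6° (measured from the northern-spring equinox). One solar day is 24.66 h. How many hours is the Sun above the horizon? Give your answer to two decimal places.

Solar declination: sin δ = sin ε · sin λ_s = sin 25.19° × sin 299.6° = -0.37008, so δ = -21.720°.
cos H₀ = −tan φ · tan δ = −tan(-2.4°) × tan(-21.720°) = -0.0167, so H₀ = 1.5875 rad = 90.96°.
Daylight = 2H₀/(2π) × 24.66 h = (1.5875/π) × 24.66 = 12.46 h.

12.46 h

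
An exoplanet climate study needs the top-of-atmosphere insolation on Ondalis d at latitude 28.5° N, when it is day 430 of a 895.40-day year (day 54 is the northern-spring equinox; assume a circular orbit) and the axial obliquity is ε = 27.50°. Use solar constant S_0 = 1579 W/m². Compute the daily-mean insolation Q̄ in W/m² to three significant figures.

Solar longitude: L_s = 360° × (430 − 54)/895.40 = 151.173°.
sin δ = sin 27.50° × sin 151.173° = 0.22264, so δ = +12.864°.
cos h₀ = −tan(+28.5°) tan(+12.864°) = -0.1240, h₀ = 1.6951 rad.
Bracket: h₀ sin ϕ sin δ + cos ϕ cos δ sin h₀ = 1.6951×0.47716×0.22264 + 0.87882×0.97490×0.99228 = 0.180079 + 0.850147 = 1.030226.
Q̄ = (S_0/π) × [bracket] = (1579/π) × 1.030226 = 517.8 W/m².

Q̄ ≈ 518 W/m²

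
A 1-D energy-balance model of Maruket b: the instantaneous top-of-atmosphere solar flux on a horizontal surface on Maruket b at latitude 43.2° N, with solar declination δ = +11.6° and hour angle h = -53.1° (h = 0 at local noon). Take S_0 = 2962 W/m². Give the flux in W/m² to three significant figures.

cos θ_z = sin ϕ sin δ + cos ϕ cos δ cos h = 0.137647 + 0.428748 = 0.566395.
Flux = S_0 · cos θ_z = 2962 × 0.566395 = 1678 W/m².

1.68e+03 W/m²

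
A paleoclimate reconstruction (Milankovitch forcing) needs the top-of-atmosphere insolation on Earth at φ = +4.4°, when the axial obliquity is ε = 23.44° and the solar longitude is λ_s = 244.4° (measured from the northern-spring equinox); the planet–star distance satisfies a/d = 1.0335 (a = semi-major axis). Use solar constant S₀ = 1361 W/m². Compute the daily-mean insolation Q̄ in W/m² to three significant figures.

Q̄ ≈ 411 W/m²

Solar declination: sin δ = sin ε · sin λ_s = sin 23.44° × sin 244.4° = -0.35874, so δ = -21.023°.
cos H₀ = −tan(+4.4°) tan(-21.023°) = 0.0296, H₀ = 1.5412 rad.
Bracket: H₀ sin φ sin δ + cos φ cos δ sin H₀ = 1.5412×0.07672×-0.35874 + 0.99705×0.93344×0.99956 = -0.042418 + 0.930277 = 0.887859.
Inverse-square distance factor (a/d)² = 1.0335² = 1.068122.
Q̄ = (S₀/π) × 1.068122 × [bracket] = (1361/π) × 1.068122 × 0.887859 = 410.8 W/m².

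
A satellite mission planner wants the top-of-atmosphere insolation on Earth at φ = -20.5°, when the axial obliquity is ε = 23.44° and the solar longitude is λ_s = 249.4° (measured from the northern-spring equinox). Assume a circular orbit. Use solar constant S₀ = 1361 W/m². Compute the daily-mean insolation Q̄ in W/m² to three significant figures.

Solar declination: sin δ = sin ε · sin λ_s = sin 23.44° × sin 249.4° = -0.37235, so δ = -21.861°.
cos H₀ = −tan(-20.5°) tan(-21.861°) = -0.1500, H₀ = 1.7214 rad.
Bracket: H₀ sin φ sin δ + cos φ cos δ sin H₀ = 1.7214×-0.35021×-0.37235 + 0.93667×0.92809×0.98869 = 0.224472 + 0.859482 = 1.083954.
Q̄ = (S₀/π) × [bracket] = (1361/π) × 1.083954 = 469.6 W/m².

Q̄ ≈ 470 W/m²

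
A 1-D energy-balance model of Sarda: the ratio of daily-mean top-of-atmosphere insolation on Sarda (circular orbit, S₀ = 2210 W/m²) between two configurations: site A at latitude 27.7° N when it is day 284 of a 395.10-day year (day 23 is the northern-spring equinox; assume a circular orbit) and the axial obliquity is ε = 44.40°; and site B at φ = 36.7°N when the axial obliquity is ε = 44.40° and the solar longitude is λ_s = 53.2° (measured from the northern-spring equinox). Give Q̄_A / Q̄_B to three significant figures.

Q̄_A / Q̄_B ≈ 0.262

— Configuration A (φ=+27.7°):
Solar longitude: λ_s = 360° × (284 − 23)/395.10 = 237.813°.
sin δ = sin 44.40° × sin 237.813° = -0.59214, so δ = -36.309°.
cos H₀ = −tan(+27.7°) tan(-36.309°) = 0.3858, H₀ = 1.1747 rad.
Bracket: H₀ sin φ sin δ + cos φ cos δ sin H₀ = 1.1747×0.46484×-0.59214 + 0.88539×0.80584×0.92259 = -0.323337 + 0.658252 = 0.334915.
Q̄ = (S₀/π) × [bracket] = (2210/π) × 0.334915 = 235.60 W/m².
— Configuration B (φ=+36.7°):
Solar declination: sin δ = sin ε · sin λ_s = sin 44.40° × sin 53.2° = 0.56024, so δ = +34.073°.
cos H₀ = −tan(+36.7°) tan(+34.073°) = -0.5041, H₀ = 2.0992 rad.
Bracket: H₀ sin φ sin δ + cos φ cos δ sin H₀ = 2.0992×0.59763×0.56024 + 0.80178×0.82833×0.86362 = 0.702846 + 0.573563 = 1.276409.
Q̄ = (S₀/π) × [bracket] = (2210/π) × 1.276409 = 897.91 W/m².
Ratio Q̄_A / Q̄_B = 235.60 / 897.91 = 0.2624.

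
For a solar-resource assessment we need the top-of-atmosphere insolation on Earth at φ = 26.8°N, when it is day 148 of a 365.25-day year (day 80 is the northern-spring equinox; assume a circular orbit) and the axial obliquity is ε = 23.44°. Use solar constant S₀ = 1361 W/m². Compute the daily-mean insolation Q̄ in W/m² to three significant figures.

Solar longitude: λ_s = 360° × (148 − 80)/365.25 = 67.023°.
sin δ = sin 23.44° × sin 67.023° = 0.36623, so δ = +21.483°.
cos H₀ = −tan(+26.8°) tan(+21.483°) = -0.1988, H₀ = 1.7709 rad.
Bracket: H₀ sin φ sin δ + cos φ cos δ sin H₀ = 1.7709×0.45088×0.36623 + 0.89259×0.93053×0.98004 = 0.292421 + 0.814003 = 1.106424.
Q̄ = (S₀/π) × [bracket] = (1361/π) × 1.106424 = 479.3 W/m².

Q̄ ≈ 479 W/m²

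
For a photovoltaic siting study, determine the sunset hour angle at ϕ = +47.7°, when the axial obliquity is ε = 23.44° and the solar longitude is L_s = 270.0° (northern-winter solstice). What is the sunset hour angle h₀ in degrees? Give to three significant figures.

Solar declination: sin δ = sin ε · sin L_s = sin 23.44° × sin 270.0° = -0.39779, so δ = -23.440°.
cos h₀ = −tan ϕ · tan δ = −tan(+47.7°) × tan(-23.440°) = 0.4765, so h₀ = 1.0741 rad = 61.54°.

h₀ = 61.5°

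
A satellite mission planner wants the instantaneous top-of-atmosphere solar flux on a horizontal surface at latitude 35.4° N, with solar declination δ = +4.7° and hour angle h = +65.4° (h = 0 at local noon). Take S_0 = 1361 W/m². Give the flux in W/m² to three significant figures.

525 W/m²

cos θ_z = sin ϕ sin δ + cos ϕ cos δ cos h = 0.047465 + 0.338181 = 0.385646.
Flux = S_0 · cos θ_z = 1361 × 0.385646 = 524.9 W/m².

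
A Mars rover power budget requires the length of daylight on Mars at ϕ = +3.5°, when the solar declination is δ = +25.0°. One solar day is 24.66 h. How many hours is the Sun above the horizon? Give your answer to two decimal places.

cos h₀ = −tan ϕ · tan δ = −tan(+3.5°) × tan(+25.000°) = -0.0285, so h₀ = 1.5993 rad = 91.63°.
Daylight = 2h₀/(2π) × 24.66 h = (1.5993/π) × 24.66 = 12.55 h.

12.55 h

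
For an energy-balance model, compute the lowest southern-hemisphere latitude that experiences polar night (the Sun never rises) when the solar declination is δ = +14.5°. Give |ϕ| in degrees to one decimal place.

Polar night requires cos h₀ = −tan ϕ tan δ ≥ 1, i.e. tan ϕ tan δ ≤ −1.
The boundary is |tan ϕ| · |tan δ| = 1, so |ϕ| = 90° − |δ| = 90° − 14.5° = 75.5° in the southern hemisphere.

|ϕ| = 75.5°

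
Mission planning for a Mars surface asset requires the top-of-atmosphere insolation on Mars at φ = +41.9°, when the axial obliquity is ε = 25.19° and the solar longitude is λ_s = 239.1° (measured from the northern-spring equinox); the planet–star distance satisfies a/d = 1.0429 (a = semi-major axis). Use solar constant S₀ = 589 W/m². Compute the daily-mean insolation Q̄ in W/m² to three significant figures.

Q̄ ≈ 72.0 W/m²

Solar declination: sin δ = sin ε · sin λ_s = sin 25.19° × sin 239.1° = -0.36521, so δ = -21.421°.
cos H₀ = −tan(+41.9°) tan(-21.421°) = 0.3520, H₀ = 1.2111 rad.
Bracket: H₀ sin φ sin δ + cos φ cos δ sin H₀ = 1.2111×0.66783×-0.36521 + 0.74431×0.93092×0.93600 = -0.295385 + 0.648548 = 0.353163.
Inverse-square distance factor (a/d)² = 1.0429² = 1.087640.
Q̄ = (S₀/π) × 1.087640 × [bracket] = (589/π) × 1.087640 × 0.353163 = 72.02 W/m².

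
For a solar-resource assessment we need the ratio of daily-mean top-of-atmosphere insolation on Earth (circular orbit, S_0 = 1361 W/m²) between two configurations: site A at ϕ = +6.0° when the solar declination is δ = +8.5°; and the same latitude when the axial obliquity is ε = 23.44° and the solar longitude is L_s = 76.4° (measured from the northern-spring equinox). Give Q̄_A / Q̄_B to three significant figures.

Q̄_A / Q̄_B ≈ 1.03

— Configuration A (ϕ=+6.0°):
cos h₀ = −tan(+6.0°) tan(+8.500°) = -0.0157, h₀ = 1.5865 rad.
Bracket: h₀ sin ϕ sin δ + cos ϕ cos δ sin h₀ = 1.5865×0.10453×0.14781 + 0.99452×0.98902×0.99988 = 0.024512 + 0.983482 = 1.007994.
Q̄ = (S_0/π) × [bracket] = (1361/π) × 1.007994 = 436.68 W/m².
— Configuration B (ϕ=+6.0°):
Solar declination: sin δ = sin ε · sin L_s = sin 23.44° × sin 76.4° = 0.38663, so δ = +22.745°.
cos h₀ = −tan(+6.0°) tan(+22.745°) = -0.0441, h₀ = 1.6149 rad.
Bracket: h₀ sin ϕ sin δ + cos ϕ cos δ sin h₀ = 1.6149×0.10453×0.38663 + 0.99452×0.92223×0.99903 = 0.065265 + 0.916287 = 0.981552.
Q̄ = (S_0/π) × [bracket] = (1361/π) × 0.981552 = 425.23 W/m².
Ratio Q̄_A / Q̄_B = 436.68 / 425.23 = 1.027.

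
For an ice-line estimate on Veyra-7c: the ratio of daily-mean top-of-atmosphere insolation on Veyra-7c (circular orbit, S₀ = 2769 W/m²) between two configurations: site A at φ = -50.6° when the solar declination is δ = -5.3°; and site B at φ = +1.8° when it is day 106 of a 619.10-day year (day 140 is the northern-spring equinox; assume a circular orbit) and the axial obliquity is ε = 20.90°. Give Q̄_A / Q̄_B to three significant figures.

— Configuration A (φ=-50.6°):
cos H₀ = −tan(-50.6°) tan(-5.300°) = -0.1129, H₀ = 1.6840 rad.
Bracket: H₀ sin φ sin δ + cos φ cos δ sin H₀ = 1.6840×-0.77273×-0.09237 + 0.63473×0.99572×0.99360 = 0.120199 + 0.627968 = 0.748167.
Q̄ = (S₀/π) × [bracket] = (2769/π) × 0.748167 = 659.43 W/m².
— Configuration B (φ=+1.8°):
Solar longitude: λ_s = 360° × (106 − 140)/619.10 = -19.771°, i.e. -19.771° + 360° = 340.229°.
sin δ = sin 20.90° × sin 340.229° = -0.12067, so δ = -6.931°.
cos H₀ = −tan(+1.8°) tan(-6.931°) = 0.0038, H₀ = 1.5670 rad.
Bracket: H₀ sin φ sin δ + cos φ cos δ sin H₀ = 1.5670×0.03141×-0.12067 + 0.99951×0.99269×0.99999 = -0.005939 + 0.992194 = 0.986255.
Q̄ = (S₀/π) × [bracket] = (2769/π) × 0.986255 = 869.29 W/m².
Ratio Q̄_A / Q̄_B = 659.43 / 869.29 = 0.7586.

Q̄_A / Q̄_B ≈ 0.759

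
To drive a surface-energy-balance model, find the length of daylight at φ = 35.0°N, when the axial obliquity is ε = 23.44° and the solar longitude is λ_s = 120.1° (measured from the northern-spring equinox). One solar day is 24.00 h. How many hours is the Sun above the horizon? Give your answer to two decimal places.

Solar declination: sin δ = sin ε · sin λ_s = sin 23.44° × sin 120.1° = 0.34415, so δ = +20.130°.
cos H₀ = −tan φ · tan δ = −tan(+35.0°) × tan(+20.130°) = -0.2567, so H₀ = 1.8304 rad = 104.87°.
Daylight = 2H₀/(2π) × 24.00 h = (1.8304/π) × 24.00 = 13.98 h.

13.98 h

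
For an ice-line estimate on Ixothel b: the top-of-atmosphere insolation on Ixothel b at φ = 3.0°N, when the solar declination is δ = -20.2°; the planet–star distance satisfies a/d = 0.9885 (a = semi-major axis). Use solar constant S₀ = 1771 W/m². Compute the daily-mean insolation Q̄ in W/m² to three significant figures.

cos H₀ = −tan(+3.0°) tan(-20.200°) = 0.0193, H₀ = 1.5515 rad.
Bracket: H₀ sin φ sin δ + cos φ cos δ sin H₀ = 1.5515×0.05234×-0.34530 + 0.99863×0.93849×0.99981 = -0.028040 + 0.937026 = 0.908986.
Inverse-square distance factor (a/d)² = 0.9885² = 0.977132.
Q̄ = (S₀/π) × 0.977132 × [bracket] = (1771/π) × 0.977132 × 0.908986 = 500.7 W/m².

Q̄ ≈ 501 W/m²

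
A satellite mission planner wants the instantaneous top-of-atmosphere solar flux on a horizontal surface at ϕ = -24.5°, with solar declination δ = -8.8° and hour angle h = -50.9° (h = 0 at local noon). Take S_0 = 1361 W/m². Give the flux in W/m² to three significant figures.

cos θ_z = sin ϕ sin δ + cos ϕ cos δ cos h = 0.063442 + 0.567135 = 0.630577.
Flux = S_0 · cos θ_z = 1361 × 0.630577 = 858.2 W/m².

858 W/m²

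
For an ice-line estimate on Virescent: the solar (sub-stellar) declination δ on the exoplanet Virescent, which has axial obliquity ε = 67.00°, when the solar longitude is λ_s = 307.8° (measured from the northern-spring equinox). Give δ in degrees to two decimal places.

sin δ = sin ε · sin λ_s = sin 67.00° × sin 307.8° = -0.727342.
δ = arcsin(-0.727342) = -46.66°.

δ = -46.66°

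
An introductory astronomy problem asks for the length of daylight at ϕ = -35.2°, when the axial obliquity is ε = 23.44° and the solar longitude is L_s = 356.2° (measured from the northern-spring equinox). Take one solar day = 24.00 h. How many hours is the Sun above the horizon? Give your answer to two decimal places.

Solar declination: sin δ = sin ε · sin L_s = sin 23.44° × sin 356.2° = -0.02636, so δ = -1.511°.
cos h₀ = −tan ϕ · tan δ = −tan(-35.2°) × tan(-1.511°) = -0.0186, so h₀ = 1.5894 rad = 91.07°.
Daylight = 2h₀/(2π) × 24.00 h = (1.5894/π) × 24.00 = 12.14 h.

12.14 h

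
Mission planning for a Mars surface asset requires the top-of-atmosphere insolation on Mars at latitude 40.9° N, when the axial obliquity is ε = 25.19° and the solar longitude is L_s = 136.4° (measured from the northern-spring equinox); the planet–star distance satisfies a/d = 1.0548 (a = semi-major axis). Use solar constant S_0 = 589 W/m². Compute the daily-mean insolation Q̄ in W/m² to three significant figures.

Q̄ ≈ 219 W/m²

Solar declination: sin δ = sin ε · sin L_s = sin 25.19° × sin 136.4° = 0.29352, so δ = +17.069°.
cos h₀ = −tan(+40.9°) tan(+17.069°) = -0.2660, h₀ = 1.8400 rad.
Bracket: h₀ sin ϕ sin δ + cos ϕ cos δ sin h₀ = 1.8400×0.65474×0.29352 + 0.75585×0.95595×0.96398 = 0.353610 + 0.696528 = 1.050138.
Inverse-square distance factor (a/d)² = 1.0548² = 1.112603.
Q̄ = (S_0/π) × 1.112603 × [bracket] = (589/π) × 1.112603 × 1.050138 = 219.1 W/m².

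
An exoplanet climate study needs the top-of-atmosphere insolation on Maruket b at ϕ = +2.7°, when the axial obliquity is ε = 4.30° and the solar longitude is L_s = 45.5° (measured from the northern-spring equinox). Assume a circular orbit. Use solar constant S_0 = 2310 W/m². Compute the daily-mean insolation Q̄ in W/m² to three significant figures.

Solar declination: sin δ = sin ε · sin L_s = sin 4.30° × sin 45.5° = 0.05348, so δ = +3.066°.
cos h₀ = −tan(+2.7°) tan(+3.066°) = -0.0025, h₀ = 1.5733 rad.
Bracket: h₀ sin ϕ sin δ + cos ϕ cos δ sin h₀ = 1.5733×0.04711×0.05348 + 0.99889×0.99857×1.00000 = 0.003964 + 0.997462 = 1.001426.
Q̄ = (S_0/π) × [bracket] = (2310/π) × 1.001426 = 736.3 W/m².

Q̄ ≈ 736 W/m²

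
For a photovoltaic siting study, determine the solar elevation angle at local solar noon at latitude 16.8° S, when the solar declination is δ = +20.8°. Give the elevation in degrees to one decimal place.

At local noon the hour angle is zero, so the zenith angle equals |φ − δ| = |-16.8° − (+20.800°)| = 37.600°.
Elevation = 90° − 37.600° = 52.4°.

52.4°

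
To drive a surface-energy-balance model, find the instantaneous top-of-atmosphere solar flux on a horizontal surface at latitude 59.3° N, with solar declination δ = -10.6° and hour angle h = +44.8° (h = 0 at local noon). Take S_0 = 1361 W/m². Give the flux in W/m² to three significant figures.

269 W/m²

cos θ_z = sin ϕ sin δ + cos ϕ cos δ cos h = -0.158171 + 0.356084 = 0.197913.
Flux = S_0 · cos θ_z = 1361 × 0.197913 = 269.4 W/m².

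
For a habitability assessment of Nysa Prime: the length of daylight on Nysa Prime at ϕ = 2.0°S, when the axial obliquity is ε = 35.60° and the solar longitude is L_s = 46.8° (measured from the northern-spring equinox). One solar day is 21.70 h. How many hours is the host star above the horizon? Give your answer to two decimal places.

10.74 h

Solar declination: sin δ = sin ε · sin L_s = sin 35.60° × sin 46.8° = 0.42435, so δ = +25.109°.
cos h₀ = −tan ϕ · tan δ = −tan(-2.0°) × tan(+25.109°) = 0.0164, so h₀ = 1.5544 rad = 89.06°.
Daylight = 2h₀/(2π) × 21.70 h = (1.5544/π) × 21.70 = 10.74 h.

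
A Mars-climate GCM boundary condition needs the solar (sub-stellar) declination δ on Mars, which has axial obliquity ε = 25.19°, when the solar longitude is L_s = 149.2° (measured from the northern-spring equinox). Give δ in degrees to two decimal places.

sin δ = sin ε · sin L_s = sin 25.19° × sin 149.2° = 0.217936.
δ = arcsin(0.217936) = +12.59°.

δ = +12.59°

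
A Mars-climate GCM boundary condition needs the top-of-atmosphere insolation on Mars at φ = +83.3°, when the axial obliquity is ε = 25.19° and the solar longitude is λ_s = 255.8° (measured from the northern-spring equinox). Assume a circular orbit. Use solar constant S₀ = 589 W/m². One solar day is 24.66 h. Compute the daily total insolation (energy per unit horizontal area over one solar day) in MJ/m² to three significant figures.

0.00 MJ/m²

Solar declination: sin δ = sin ε · sin λ_s = sin 25.19° × sin 255.8° = -0.41262, so δ = -24.369°.
cos H₀ = −tan(+83.3°) tan(-24.369°) = 3.8560 ≥ 1 ⇒ polar night, H₀ = 0 and Q̄ = 0.
Daily total = Q̄ × 24.66 h × 3600 s/h = 0.00 MJ/m².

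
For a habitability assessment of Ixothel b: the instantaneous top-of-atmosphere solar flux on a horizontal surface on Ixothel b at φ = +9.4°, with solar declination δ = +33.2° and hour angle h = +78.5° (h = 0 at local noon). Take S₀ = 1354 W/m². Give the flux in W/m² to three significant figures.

cos θ_z = sin φ sin δ + cos φ cos δ cos h = 0.089431 + 0.164584 = 0.254015.
Flux = S₀ · cos θ_z = 1354 × 0.254015 = 343.9 W/m².

344 W/m²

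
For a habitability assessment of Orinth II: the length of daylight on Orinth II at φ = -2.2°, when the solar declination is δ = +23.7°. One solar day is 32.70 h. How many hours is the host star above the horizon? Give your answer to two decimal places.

cos H₀ = −tan φ · tan δ = −tan(-2.2°) × tan(+23.700°) = 0.0169, so H₀ = 1.5539 rad = 89.03°.
Daylight = 2H₀/(2π) × 32.70 h = (1.5539/π) × 32.70 = 16.17 h.

16.17 h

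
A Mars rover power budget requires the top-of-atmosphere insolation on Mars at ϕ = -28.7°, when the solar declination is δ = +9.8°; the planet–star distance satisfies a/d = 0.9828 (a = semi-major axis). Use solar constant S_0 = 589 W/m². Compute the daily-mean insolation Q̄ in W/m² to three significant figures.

cos h₀ = −tan(-28.7°) tan(+9.800°) = 0.0946, h₀ = 1.4761 rad.
Bracket: h₀ sin ϕ sin δ + cos ϕ cos δ sin h₀ = 1.4761×-0.48022×0.17021 + 0.87715×0.98541×0.99552 = -0.120654 + 0.860480 = 0.739826.
Inverse-square distance factor (a/d)² = 0.9828² = 0.965896.
Q̄ = (S_0/π) × 0.965896 × [bracket] = (589/π) × 0.965896 × 0.739826 = 134.0 W/m².

Q̄ ≈ 134 W/m²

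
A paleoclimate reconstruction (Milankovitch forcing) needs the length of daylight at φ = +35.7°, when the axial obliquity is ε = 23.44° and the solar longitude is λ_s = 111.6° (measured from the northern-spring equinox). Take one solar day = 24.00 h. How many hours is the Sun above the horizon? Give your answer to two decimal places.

14.22 h

Solar declination: sin δ = sin ε · sin λ_s = sin 23.44° × sin 111.6° = 0.36985, so δ = +21.707°.
cos H₀ = −tan φ · tan δ = −tan(+35.7°) × tan(+21.707°) = -0.2861, so H₀ = 1.8609 rad = 106.62°.
Daylight = 2H₀/(2π) × 24.00 h = (1.8609/π) × 24.00 = 14.22 h.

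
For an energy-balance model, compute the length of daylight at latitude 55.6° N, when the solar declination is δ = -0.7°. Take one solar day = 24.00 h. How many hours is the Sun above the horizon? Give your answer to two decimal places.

cos H₀ = −tan φ · tan δ = −tan(+55.6°) × tan(-0.700°) = 0.0178, so H₀ = 1.5530 rad = 88.98°.
Daylight = 2H₀/(2π) × 24.00 h = (1.5530/π) × 24.00 = 11.86 h.

11.86 h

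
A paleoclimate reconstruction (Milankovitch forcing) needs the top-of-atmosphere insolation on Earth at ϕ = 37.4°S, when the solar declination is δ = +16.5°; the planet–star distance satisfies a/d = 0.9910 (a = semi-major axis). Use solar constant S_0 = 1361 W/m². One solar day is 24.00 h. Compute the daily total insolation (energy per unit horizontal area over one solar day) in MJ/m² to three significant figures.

18.8 MJ/m²

cos h₀ = −tan(-37.4°) tan(+16.500°) = 0.2265, h₀ = 1.3423 rad.
Bracket: h₀ sin ϕ sin δ + cos ϕ cos δ sin h₀ = 1.3423×-0.60738×0.28402 + 0.79441×0.95882×0.97402 = -0.231558 + 0.741907 = 0.510349.
Inverse-square distance factor (a/d)² = 0.9910² = 0.982081.
Q̄ = (S_0/π) × 0.982081 × [bracket] = (1361/π) × 0.982081 × 0.510349 = 217.13 W/m².
Daily total = Q̄ × 24.00 h × 3600 s/h = 217.13 × 24.00 × 3600 / 10⁶ = 18.76 MJ/m².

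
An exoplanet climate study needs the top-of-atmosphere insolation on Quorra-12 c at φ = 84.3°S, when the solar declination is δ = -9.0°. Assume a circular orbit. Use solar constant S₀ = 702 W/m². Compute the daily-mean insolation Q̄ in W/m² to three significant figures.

cos H₀ = −tan(-84.3°) tan(-9.000°) = -1.5868 ≤ −1 ⇒ polar day, H₀ = π.
Bracket: H₀ sin φ sin δ + cos φ cos δ sin H₀ = 3.1416×-0.99506×-0.15643 + 0.09932×0.98769×0.00000 = 0.489013 + 0.000000 = 0.489013.
Q̄ = (S₀/π) × [bracket] = (702/π) × 0.489013 = 109.3 W/m².

Q̄ ≈ 109 W/m²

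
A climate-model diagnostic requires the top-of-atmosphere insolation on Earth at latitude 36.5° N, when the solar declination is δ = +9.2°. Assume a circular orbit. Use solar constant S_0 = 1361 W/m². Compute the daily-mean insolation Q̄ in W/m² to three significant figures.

Q̄ ≈ 411 W/m²

cos h₀ = −tan(+36.5°) tan(+9.200°) = -0.1198, h₀ = 1.6909 rad.
Bracket: h₀ sin ϕ sin δ + cos ϕ cos δ sin h₀ = 1.6909×0.59482×0.15988 + 0.80386×0.98714×0.99279 = 0.160804 + 0.787801 = 0.948605.
Q̄ = (S_0/π) × [bracket] = (1361/π) × 0.948605 = 411.0 W/m².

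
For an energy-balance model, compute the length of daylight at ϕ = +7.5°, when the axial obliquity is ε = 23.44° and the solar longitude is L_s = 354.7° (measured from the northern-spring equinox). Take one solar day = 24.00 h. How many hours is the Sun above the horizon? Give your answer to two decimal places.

11.96 h

Solar declination: sin δ = sin ε · sin L_s = sin 23.44° × sin 354.7° = -0.03674, so δ = -2.106°.
cos h₀ = −tan ϕ · tan δ = −tan(+7.5°) × tan(-2.106°) = 0.0048, so h₀ = 1.5660 rad = 89.72°.
Daylight = 2h₀/(2π) × 24.00 h = (1.5660/π) × 24.00 = 11.96 h.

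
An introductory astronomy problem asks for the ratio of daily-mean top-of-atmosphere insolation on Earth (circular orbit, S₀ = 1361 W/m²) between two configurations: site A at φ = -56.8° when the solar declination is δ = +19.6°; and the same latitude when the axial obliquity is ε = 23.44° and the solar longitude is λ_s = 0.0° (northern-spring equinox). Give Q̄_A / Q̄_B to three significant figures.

— Configuration A (φ=-56.8°):
cos H₀ = −tan(-56.8°) tan(+19.600°) = 0.5442, H₀ = 0.9954 rad.
Bracket: H₀ sin φ sin δ + cos φ cos δ sin H₀ = 0.9954×-0.83676×0.33545 + 0.54756×0.94206×0.83899 = -0.279400 + 0.432780 = 0.153380.
Q̄ = (S₀/π) × [bracket] = (1361/π) × 0.153380 = 66.447 W/m².
— Configuration B (φ=-56.8°):
Solar declination: sin δ = sin ε · sin λ_s = sin 23.44° × sin 0.0° = 0.00000, so δ = +0.000°.
cos H₀ = −tan(-56.8°) tan(+0.000°) = 0.0000, H₀ = 1.5708 rad.
Bracket: H₀ sin φ sin δ + cos φ cos δ sin H₀ = 1.5708×-0.83676×0.00000 + 0.54756×1.00000×1.00000 = -0.000000 + 0.547560 = 0.547560.
Q̄ = (S₀/π) × [bracket] = (1361/π) × 0.547560 = 237.21 W/m².
Ratio Q̄_A / Q̄_B = 66.447 / 237.21 = 0.2801.

Q̄_A / Q̄_B ≈ 0.280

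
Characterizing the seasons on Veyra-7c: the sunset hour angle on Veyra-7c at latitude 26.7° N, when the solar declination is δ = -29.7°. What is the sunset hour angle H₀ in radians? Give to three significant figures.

cos H₀ = −tan φ · tan δ = −tan(+26.7°) × tan(-29.700°) = 0.2869, so H₀ = 1.2798 rad = 73.33°.

H₀ = 1.28 rad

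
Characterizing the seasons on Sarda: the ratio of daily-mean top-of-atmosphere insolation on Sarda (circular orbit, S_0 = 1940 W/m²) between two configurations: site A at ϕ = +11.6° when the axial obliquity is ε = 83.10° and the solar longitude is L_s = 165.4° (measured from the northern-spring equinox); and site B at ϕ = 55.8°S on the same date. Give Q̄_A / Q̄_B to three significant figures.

Q̄_A / Q̄_B ≈ 3.97

— Configuration A (ϕ=+11.6°):
Solar declination: sin δ = sin ε · sin L_s = sin 83.10° × sin 165.4° = 0.25024, so δ = +14.492°.
cos h₀ = −tan(+11.6°) tan(+14.492°) = -0.0531, h₀ = 1.6239 rad.
Bracket: h₀ sin ϕ sin δ + cos ϕ cos δ sin h₀ = 1.6239×0.20108×0.25024 + 0.97958×0.96818×0.99859 = 0.081712 + 0.947073 = 1.028785.
Q̄ = (S_0/π) × [bracket] = (1940/π) × 1.028785 = 635.30 W/m².
— Configuration B (ϕ=-55.8°):
cos h₀ = −tan(-55.8°) tan(+14.492°) = 0.3803, h₀ = 1.1807 rad.
Bracket: h₀ sin ϕ sin δ + cos ϕ cos δ sin h₀ = 1.1807×-0.82708×0.25024 + 0.56208×0.96818×0.92485 = -0.244368 + 0.503298 = 0.258930.
Q̄ = (S_0/π) × [bracket] = (1940/π) × 0.258930 = 159.89 W/m².
Ratio Q̄_A / Q̄_B = 635.30 / 159.89 = 3.973.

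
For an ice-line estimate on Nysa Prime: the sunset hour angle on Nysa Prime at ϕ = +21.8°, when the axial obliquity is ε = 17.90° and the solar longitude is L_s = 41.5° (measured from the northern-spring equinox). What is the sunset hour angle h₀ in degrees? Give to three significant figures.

h₀ = 94.8°

Solar declination: sin δ = sin ε · sin L_s = sin 17.90° × sin 41.5° = 0.20366, so δ = +11.751°.
cos h₀ = −tan ϕ · tan δ = −tan(+21.8°) × tan(+11.751°) = -0.0832, so h₀ = 1.6541 rad = 94.77°.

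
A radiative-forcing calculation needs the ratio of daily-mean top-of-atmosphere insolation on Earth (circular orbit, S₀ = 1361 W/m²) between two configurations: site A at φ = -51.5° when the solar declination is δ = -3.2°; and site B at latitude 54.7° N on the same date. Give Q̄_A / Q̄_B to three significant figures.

Q̄_A / Q̄_B ≈ 1.36

— Configuration A (φ=-51.5°):
cos H₀ = −tan(-51.5°) tan(-3.200°) = -0.0703, H₀ = 1.6411 rad.
Bracket: H₀ sin φ sin δ + cos φ cos δ sin H₀ = 1.6411×-0.78261×-0.05582 + 0.62251×0.99844×0.99753 = 0.071692 + 0.620004 = 0.691696.
Q̄ = (S₀/π) × [bracket] = (1361/π) × 0.691696 = 299.66 W/m².
— Configuration B (φ=+54.7°):
cos H₀ = −tan(+54.7°) tan(-3.200°) = 0.0790, H₀ = 1.4918 rad.
Bracket: H₀ sin φ sin δ + cos φ cos δ sin H₀ = 1.4918×0.81614×-0.05582 + 0.57786×0.99844×0.99688 = -0.067962 + 0.575158 = 0.507196.
Q̄ = (S₀/π) × [bracket] = (1361/π) × 0.507196 = 219.73 W/m².
Ratio Q̄_A / Q̄_B = 299.66 / 219.73 = 1.364.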